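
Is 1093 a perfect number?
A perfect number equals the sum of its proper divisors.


Proper divisors of 1093: 1
Sum = 1 = 1

No, 1093 is not perfect (1 ≠ 1093)


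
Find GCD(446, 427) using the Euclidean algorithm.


446 = 1 * 427 + 19
427 = 22 * 19 + 9
19 = 2 * 9 + 1
9 = 9 * 1 + 0
GCD = 1


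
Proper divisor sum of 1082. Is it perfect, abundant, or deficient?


Proper divisors: 1, 2, 541
Sum = 1 + 2 + 541 = 544
544 < 1082 → deficient

s(1082) = 544 (deficient)


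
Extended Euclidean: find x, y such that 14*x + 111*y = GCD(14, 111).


Tabular extended Euclidean (each row: r = 14*s + 111*t):
r=14, s=1, t=0
r=111, s=0, t=1
q=0: r=14, s=1, t=0   [14*(1) + 111*(0) = 14]
q=7: r=13, s=-7, t=1   [14*(-7) + 111*(1) = 13]
q=1: r=1, s=8, t=-1   [14*(8) + 111*(-1) = 1]
q=13: r=0, s=-111, t=14   [14*(-111) + 111*(14) = 0]
GCD = 1; from the row with r=1: x=8, y=-1
Check: 14*(8) + 111*(-1) = 112 - 111 = 1

GCD = 1, x = 8, y = -1


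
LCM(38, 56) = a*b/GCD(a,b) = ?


GCD(38, 56) = 2
LCM = 38*56/2 = 2128/2 = 1064

LCM = 1064


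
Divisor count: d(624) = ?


624 = 2^4 × 3^1 × 13^1
d(624) = (4+1) × (1+1) × (1+1) = 20

20 divisors


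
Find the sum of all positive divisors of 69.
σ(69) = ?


Divisors of 69: 1, 3, 23, 69
Sum = 1 + 3 + 23 + 69 = 96

σ(69) = 96


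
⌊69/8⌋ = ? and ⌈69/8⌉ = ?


69/8 = 8.6250
floor = 8
ceil = 9

floor = 8, ceil = 9


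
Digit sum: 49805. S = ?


4 + 9 + 8 + 0 + 5 = 26


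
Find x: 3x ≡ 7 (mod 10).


GCD(3, 10) = 1, unique solution
a^(-1) mod 10 = 7
x = 7 * 7 mod 10 = 9

x ≡ 9 (mod 10)


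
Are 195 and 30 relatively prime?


Euclidean algorithm:
195 = 6 * 30 + 15
30 = 2 * 15 + 0
GCD(195, 30) = 15

No, not coprime (GCD = 15)


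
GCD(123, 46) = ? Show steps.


123 = 2 * 46 + 31
46 = 1 * 31 + 15
31 = 2 * 15 + 1
15 = 15 * 1 + 0
GCD = 1


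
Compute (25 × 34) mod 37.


25 × 34 = 850
850 mod 37 = 36


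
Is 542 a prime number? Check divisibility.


542 / 2 = 271 (exact division)
542 is NOT prime.

No, 542 is not prime


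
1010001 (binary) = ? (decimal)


1010001 (base 2) = 81 (decimal)
81 (decimal) = 81 (base 10)


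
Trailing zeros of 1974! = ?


floor(1974/5) = 394
floor(1974/25) = 78
floor(1974/125) = 15
floor(1974/625) = 3
Total = 490

490 trailing zeros


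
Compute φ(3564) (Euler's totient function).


3564 = 2^2 × 3^4 × 11
Prime factors: 2, 3, 11
φ(3564) = 3564 × (1-1/2) × (1-1/3) × (1-1/11)
= 3564 × 1/2 × 2/3 × 10/11 = 1080

φ(3564) = 1080


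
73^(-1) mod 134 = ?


Use the extended Euclidean algorithm on (134, 73); each row r = 134*s + 73*t:
r=134, s=1, t=0
r=73, s=0, t=1
q=1: r=61, s=1, t=-1   [134*(1) + 73*(-1) = 61]
q=1: r=12, s=-1, t=2   [134*(-1) + 73*(2) = 12]
q=5: r=1, s=6, t=-11   [134*(6) + 73*(-11) = 1]
q=12: r=0, s=-73, t=134   [134*(-73) + 73*(134) = 0]
GCD = 1 with t = -11, so 73*(-11) ≡ 1 (mod 134)
Inverse = -11 mod 134 = 123
Check: 73 * 123 = 8979 ≡ 1 (mod 134)

73^(-1) ≡ 123 (mod 134)


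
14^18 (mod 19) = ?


14^1 mod 19 = 14
14^2 mod 19 = 6
14^3 mod 19 = 8
14^4 mod 19 = 17
14^5 mod 19 = 10
14^6 mod 19 = 7
14^7 mod 19 = 3
14^8 mod 19 = 4
14^9 mod 19 = 18
14^10 mod 19 = 5
14^11 mod 19 = 13
14^12 mod 19 = 11
14^13 mod 19 = 2
14^14 mod 19 = 9
14^15 mod 19 = 12
14^16 mod 19 = 16
14^17 mod 19 = 15
14^18 mod 19 = 1


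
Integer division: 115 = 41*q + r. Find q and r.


115 = 41 * 2 + 33
Check: 82 + 33 = 115

q = 2, r = 33


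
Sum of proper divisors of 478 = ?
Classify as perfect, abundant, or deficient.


Proper divisors: 1, 2, 239
Sum = 1 + 2 + 239 = 242
242 < 478 → deficient

s(478) = 242 (deficient)


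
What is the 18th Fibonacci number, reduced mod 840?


F(k) mod 840 for k=1..18:
1, 1, 2, 3, 5, 8, 13, 21, 34, 55, 89, 144, 233, 377, 610, 147, 757, 64
F(18) mod 840 = 64


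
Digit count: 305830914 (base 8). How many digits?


305830914 in base 8 = 2216516002
Number of digits = 10

10 digits (base 8)


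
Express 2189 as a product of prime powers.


2189 / 11 = 199
199 / 199 = 1
2189 = 11 × 199


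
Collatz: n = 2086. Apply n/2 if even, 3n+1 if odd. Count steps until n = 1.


2086 → 1043 → 3130 → 1565 → 4696 → 2348 → 1174 → 587 → 1762 → 881 → 2644 → 1322 → 661 → 1984 → 992 → 496 → 248 → 124 → 62 → 31 → 94 → 47 → 142 → 71 → 214 → 107 → 322 → 161 → 484 → 242 → 121 → 364 → 182 → 91 → 274 → 137 → 412 → 206 → 103 → 310 → 155 → 466 → 233 → 700 → 350 → 175 → 526 → 263 → 790 → 395 → 1186 → 593 → 1780 → 890 → 445 → 1336 → 668 → 334 → 167 → 502 → 251 → 754 → 377 → 1132 → 566 → 283 → 850 → 425 → 1276 → 638 → 319 → 958 → 479 → 1438 → 719 → 2158 → 1079 → 3238 → 1619 → 4858 → 2429 → 7288 → 3644 → 1822 → 911 → 2734 → 1367 → 4102 → 2051 → 6154 → 3077 → 9232 → 4616 → 2308 → 1154 → 577 → 1732 → 866 → 433 → 1300 → 650 → 325 → 976 → 488 → 244 → 122 → 61 → 184 → 92 → 46 → 23 → 70 → 35 → 106 → 53 → 160 → 80 → 40 → 20 → 10 → 5 → 16 → 8 → 4 → 2 → 1
Total steps = 125

125 steps


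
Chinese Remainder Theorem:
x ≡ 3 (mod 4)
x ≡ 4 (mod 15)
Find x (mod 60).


M = 4*15 = 60
M1 = M/4 = 15, M2 = M/15 = 4
M1^(-1) mod 4 = 3, M2^(-1) mod 15 = 4
x = 3*15*3 + 4*4*4 = 199
199 mod 60 = 19
Check: 19 mod 4 = 3 ✓, 19 mod 15 = 4 ✓

x ≡ 19 (mod 60)


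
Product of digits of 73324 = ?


7 × 3 × 3 × 2 × 4 = 504


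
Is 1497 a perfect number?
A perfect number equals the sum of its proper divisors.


Proper divisors of 1497: 1, 3, 499
Sum = 1 + 3 + 499 = 503

No, 1497 is not perfect (503 ≠ 1497)


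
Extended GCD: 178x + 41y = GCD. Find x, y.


Tabular extended Euclidean (each row: r = 178*s + 41*t):
r=178, s=1, t=0
r=41, s=0, t=1
q=4: r=14, s=1, t=-4   [178*(1) + 41*(-4) = 14]
q=2: r=13, s=-2, t=9   [178*(-2) + 41*(9) = 13]
q=1: r=1, s=3, t=-13   [178*(3) + 41*(-13) = 1]
q=13: r=0, s=-41, t=178   [178*(-41) + 41*(178) = 0]
GCD = 1; from the row with r=1: x=3, y=-13
Check: 178*(3) + 41*(-13) = 534 - 533 = 1

GCD = 1, x = 3, y = -13


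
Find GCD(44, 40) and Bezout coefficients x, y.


Tabular extended Euclidean (each row: r = 44*s + 40*t):
r=44, s=1, t=0
r=40, s=0, t=1
q=1: r=4, s=1, t=-1   [44*(1) + 40*(-1) = 4]
q=10: r=0, s=-10, t=11   [44*(-10) + 40*(11) = 0]
GCD = 4; from the row with r=4: x=1, y=-1
Check: 44*(1) + 40*(-1) = 44 - 40 = 4

GCD = 4, x = 1, y = -1


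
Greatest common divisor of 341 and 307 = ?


341 = 1 * 307 + 34
307 = 9 * 34 + 1
34 = 34 * 1 + 0
GCD = 1


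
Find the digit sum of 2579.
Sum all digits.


2 + 5 + 7 + 9 = 23


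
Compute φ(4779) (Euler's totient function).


4779 = 3^4 × 59
Prime factors: 3, 59
φ(4779) = 4779 × (1-1/3) × (1-1/59)
= 4779 × 2/3 × 58/59 = 3132

φ(4779) = 3132


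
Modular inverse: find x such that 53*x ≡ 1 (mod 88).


Use the extended Euclidean algorithm on (88, 53); each row r = 88*s + 53*t:
r=88, s=1, t=0
r=53, s=0, t=1
q=1: r=35, s=1, t=-1   [88*(1) + 53*(-1) = 35]
q=1: r=18, s=-1, t=2   [88*(-1) + 53*(2) = 18]
q=1: r=17, s=2, t=-3   [88*(2) + 53*(-3) = 17]
q=1: r=1, s=-3, t=5   [88*(-3) + 53*(5) = 1]
q=17: r=0, s=53, t=-88   [88*(53) + 53*(-88) = 0]
GCD = 1 with t = 5, so 53*(5) ≡ 1 (mod 88)
Inverse = 5 mod 88 = 5
Check: 53 * 5 = 265 ≡ 1 (mod 88)

53^(-1) ≡ 5 (mod 88)


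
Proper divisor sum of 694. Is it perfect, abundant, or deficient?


Proper divisors: 1, 2, 347
Sum = 1 + 2 + 347 = 350
350 < 694 → deficient

s(694) = 350 (deficient)


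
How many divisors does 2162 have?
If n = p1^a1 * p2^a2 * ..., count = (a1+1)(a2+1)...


2162 = 2^1 × 23^1 × 47^1
d(2162) = (1+1) × (1+1) × (1+1) = 8

8 divisors


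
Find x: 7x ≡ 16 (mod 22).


GCD(7, 22) = 1, unique solution
a^(-1) mod 22 = 19
x = 19 * 16 mod 22 = 18

x ≡ 18 (mod 22)


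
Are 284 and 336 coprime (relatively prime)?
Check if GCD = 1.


Euclidean algorithm:
336 = 1 * 284 + 52
284 = 5 * 52 + 24
52 = 2 * 24 + 4
24 = 6 * 4 + 0
GCD(284, 336) = 4

No, not coprime (GCD = 4)


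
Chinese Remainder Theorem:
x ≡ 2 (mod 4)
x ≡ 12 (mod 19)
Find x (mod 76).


M = 4*19 = 76
M1 = M/4 = 19, M2 = M/19 = 4
M1^(-1) mod 4 = 3, M2^(-1) mod 19 = 5
x = 2*19*3 + 12*4*5 = 354
354 mod 76 = 50
Check: 50 mod 4 = 2 ✓, 50 mod 19 = 12 ✓

x ≡ 50 (mod 76)


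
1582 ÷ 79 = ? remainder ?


1582 = 79 * 20 + 2
Check: 1580 + 2 = 1582

q = 20, r = 2


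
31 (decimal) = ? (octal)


31 (base 10) = 31 (decimal)
31 (decimal) = 37 (base 8)


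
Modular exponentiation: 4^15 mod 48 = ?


4^1 mod 48 = 4
4^2 mod 48 = 16
4^3 mod 48 = 16
4^4 mod 48 = 16
4^5 mod 48 = 16
4^6 mod 48 = 16
4^7 mod 48 = 16
4^8 mod 48 = 16
4^9 mod 48 = 16
4^10 mod 48 = 16
4^11 mod 48 = 16
4^12 mod 48 = 16
4^13 mod 48 = 16
4^14 mod 48 = 16
4^15 mod 48 = 16


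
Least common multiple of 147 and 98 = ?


GCD(147, 98) = 49
LCM = 147*98/49 = 14406/49 = 294

LCM = 294


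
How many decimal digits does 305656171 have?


305656171 has 9 digits in base 10
floor(log10(305656171)) + 1 = floor(8.4852) + 1 = 9

9 digits (base 10)


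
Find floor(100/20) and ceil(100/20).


100/20 = 5.0000
floor = 5
ceil = 5

floor = 5, ceil = 5


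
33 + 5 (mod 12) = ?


33 + 5 = 38
38 mod 12 = 2


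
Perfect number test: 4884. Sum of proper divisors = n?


Proper divisors of 4884: 1, 2, 3, 4, 6, 11, 12, 22, 33, 37, 44, 66, 74, 111, 132, 148, 222, 407, 444, 814, 1221, 1628, 2442
Sum = 1 + 2 + 3 + 4 + 6 + 11 + 12 + 22 + 33 + 37 + 44 + 66 + 74 + 111 + 132 + 148 + 222 + 407 + 444 + 814 + 1221 + 1628 + 2442 = 7884

No, 4884 is not perfect (7884 ≠ 4884)


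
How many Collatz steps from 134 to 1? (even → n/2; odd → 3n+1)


134 → 67 → 202 → 101 → 304 → 152 → 76 → 38 → 19 → 58 → 29 → 88 → 44 → 22 → 11 → 34 → 17 → 52 → 26 → 13 → 40 → 20 → 10 → 5 → 16 → 8 → 4 → 2 → 1
Total steps = 28

28 steps


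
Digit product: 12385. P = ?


1 × 2 × 3 × 8 × 5 = 240


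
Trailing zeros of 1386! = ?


floor(1386/5) = 277
floor(1386/25) = 55
floor(1386/125) = 11
floor(1386/625) = 2
Total = 345

345 trailing zeros


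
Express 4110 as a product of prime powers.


4110 / 2 = 2055
2055 / 3 = 685
685 / 5 = 137
137 / 137 = 1
4110 = 2 × 3 × 5 × 137


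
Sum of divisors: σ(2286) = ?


Divisors of 2286: 1, 2, 3, 6, 9, 18, 127, 254, 381, 762, 1143, 2286
Sum = 1 + 2 + 3 + 6 + 9 + 18 + 127 + 254 + 381 + 762 + 1143 + 2286 = 4992

σ(2286) = 4992


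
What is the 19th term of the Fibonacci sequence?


Sequence: 1, 1, 2, 3, 5, 8, 13, 21, 34, 55, 89, 144, 233, 377, 610, 987, 1597, 2584, 4181
F(19) = 4181


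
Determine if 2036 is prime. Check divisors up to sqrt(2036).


2036 / 2 = 1018 (exact division)
2036 is NOT prime.

No, 2036 is not prime


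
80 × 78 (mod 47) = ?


80 × 78 = 6240
6240 mod 47 = 36


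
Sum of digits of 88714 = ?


8 + 8 + 7 + 1 + 4 = 28


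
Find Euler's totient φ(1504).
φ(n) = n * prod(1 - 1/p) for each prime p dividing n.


1504 = 2^5 × 47
Prime factors: 2, 47
φ(1504) = 1504 × (1-1/2) × (1-1/47)
= 1504 × 1/2 × 46/47 = 736

φ(1504) = 736


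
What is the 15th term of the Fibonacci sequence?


Sequence: 1, 1, 2, 3, 5, 8, 13, 21, 34, 55, 89, 144, 233, 377, 610
F(15) = 610


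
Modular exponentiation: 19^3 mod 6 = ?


19^1 mod 6 = 1
19^2 mod 6 = 1
19^3 mod 6 = 1


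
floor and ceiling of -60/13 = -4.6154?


-60/13 = -4.6154
floor = -5
ceil = -4

floor = -5, ceil = -4


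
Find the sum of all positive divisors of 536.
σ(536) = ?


Divisors of 536: 1, 2, 4, 8, 67, 134, 268, 536
Sum = 1 + 2 + 4 + 8 + 67 + 134 + 268 + 536 = 1020

σ(536) = 1020


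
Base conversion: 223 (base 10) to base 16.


223 (base 10) = 223 (decimal)
223 (decimal) = DF (base 16)


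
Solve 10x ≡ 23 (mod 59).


GCD(10, 59) = 1, unique solution
a^(-1) mod 59 = 6
x = 6 * 23 mod 59 = 20

x ≡ 20 (mod 59)


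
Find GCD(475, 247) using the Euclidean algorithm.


475 = 1 * 247 + 228
247 = 1 * 228 + 19
228 = 12 * 19 + 0
GCD = 19


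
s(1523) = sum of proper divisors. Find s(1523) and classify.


Proper divisors: 1
Sum = 1 = 1
1 < 1523 → deficient

s(1523) = 1 (deficient)


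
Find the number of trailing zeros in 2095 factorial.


floor(2095/5) = 419
floor(2095/25) = 83
floor(2095/125) = 16
floor(2095/625) = 3
Total = 521

521 trailing zeros


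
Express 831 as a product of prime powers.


831 / 3 = 277
277 / 277 = 1
831 = 3 × 277


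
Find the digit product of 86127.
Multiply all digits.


8 × 6 × 1 × 2 × 7 = 672


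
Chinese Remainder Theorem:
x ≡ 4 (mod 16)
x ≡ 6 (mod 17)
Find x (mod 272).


M = 16*17 = 272
M1 = M/16 = 17, M2 = M/17 = 16
M1^(-1) mod 16 = 1, M2^(-1) mod 17 = 16
x = 4*17*1 + 6*16*16 = 1604
1604 mod 272 = 244
Check: 244 mod 16 = 4 ✓, 244 mod 17 = 6 ✓

x ≡ 244 (mod 272)


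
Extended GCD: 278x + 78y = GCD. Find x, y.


Tabular extended Euclidean (each row: r = 278*s + 78*t):
r=278, s=1, t=0
r=78, s=0, t=1
q=3: r=44, s=1, t=-3   [278*(1) + 78*(-3) = 44]
q=1: r=34, s=-1, t=4   [278*(-1) + 78*(4) = 34]
q=1: r=10, s=2, t=-7   [278*(2) + 78*(-7) = 10]
q=3: r=4, s=-7, t=25   [278*(-7) + 78*(25) = 4]
q=2: r=2, s=16, t=-57   [278*(16) + 78*(-57) = 2]
q=2: r=0, s=-39, t=139   [278*(-39) + 78*(139) = 0]
GCD = 2; from the row with r=2: x=16, y=-57
Check: 278*(16) + 78*(-57) = 4448 - 4446 = 2

GCD = 2, x = 16, y = -57


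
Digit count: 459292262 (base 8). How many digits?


459292262 in base 8 = 3330037146
Number of digits = 10

10 digits (base 8)


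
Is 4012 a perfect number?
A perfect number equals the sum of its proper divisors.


Proper divisors of 4012: 1, 2, 4, 17, 34, 59, 68, 118, 236, 1003, 2006
Sum = 1 + 2 + 4 + 17 + 34 + 59 + 68 + 118 + 236 + 1003 + 2006 = 3548

No, 4012 is not perfect (3548 ≠ 4012)


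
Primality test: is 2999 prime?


Check divisors up to sqrt(2999) = 54.7631
No divisors found.
2999 is prime.

Yes, 2999 is prime


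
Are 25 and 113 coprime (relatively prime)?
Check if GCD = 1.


Euclidean algorithm:
113 = 4 * 25 + 13
25 = 1 * 13 + 12
13 = 1 * 12 + 1
12 = 12 * 1 + 0
GCD(25, 113) = 1

Yes, coprime (GCD = 1)


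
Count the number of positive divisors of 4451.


4451 = 4451^1
d(4451) = (1+1) = 2

2 divisors


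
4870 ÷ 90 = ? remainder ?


4870 = 90 * 54 + 10
Check: 4860 + 10 = 4870

q = 54, r = 10


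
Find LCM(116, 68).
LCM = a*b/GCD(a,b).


GCD(116, 68) = 4
LCM = 116*68/4 = 7888/4 = 1972

LCM = 1972


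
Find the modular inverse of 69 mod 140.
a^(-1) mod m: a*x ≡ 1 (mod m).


Use the extended Euclidean algorithm on (140, 69); each row r = 140*s + 69*t:
r=140, s=1, t=0
r=69, s=0, t=1
q=2: r=2, s=1, t=-2   [140*(1) + 69*(-2) = 2]
q=34: r=1, s=-34, t=69   [140*(-34) + 69*(69) = 1]
q=2: r=0, s=69, t=-140   [140*(69) + 69*(-140) = 0]
GCD = 1 with t = 69, so 69*(69) ≡ 1 (mod 140)
Inverse = 69 mod 140 = 69
Check: 69 * 69 = 4761 ≡ 1 (mod 140)

69^(-1) ≡ 69 (mod 140)


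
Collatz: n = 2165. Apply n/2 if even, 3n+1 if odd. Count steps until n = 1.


2165 → 6496 → 3248 → 1624 → 812 → 406 → 203 → 610 → 305 → 916 → 458 → 229 → 688 → 344 → 172 → 86 → 43 → 130 → 65 → 196 → 98 → 49 → 148 → 74 → 37 → 112 → 56 → 28 → 14 → 7 → 22 → 11 → 34 → 17 → 52 → 26 → 13 → 40 → 20 → 10 → 5 → 16 → 8 → 4 → 2 → 1
Total steps = 45

45 steps


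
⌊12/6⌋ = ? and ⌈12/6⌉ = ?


12/6 = 2.0000
floor = 2
ceil = 2

floor = 2, ceil = 2


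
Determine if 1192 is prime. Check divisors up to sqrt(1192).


1192 / 2 = 596 (exact division)
1192 is NOT prime.

No, 1192 is not prime


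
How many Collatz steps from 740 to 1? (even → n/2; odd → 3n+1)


740 → 370 → 185 → 556 → 278 → 139 → 418 → 209 → 628 → 314 → 157 → 472 → 236 → 118 → 59 → 178 → 89 → 268 → 134 → 67 → 202 → 101 → 304 → 152 → 76 → 38 → 19 → 58 → 29 → 88 → 44 → 22 → 11 → 34 → 17 → 52 → 26 → 13 → 40 → 20 → 10 → 5 → 16 → 8 → 4 → 2 → 1
Total steps = 46

46 steps


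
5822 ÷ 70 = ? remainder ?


5822 = 70 * 83 + 12
Check: 5810 + 12 = 5822

q = 83, r = 12


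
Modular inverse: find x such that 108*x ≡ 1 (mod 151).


Use the extended Euclidean algorithm on (151, 108); each row r = 151*s + 108*t:
r=151, s=1, t=0
r=108, s=0, t=1
q=1: r=43, s=1, t=-1   [151*(1) + 108*(-1) = 43]
q=2: r=22, s=-2, t=3   [151*(-2) + 108*(3) = 22]
q=1: r=21, s=3, t=-4   [151*(3) + 108*(-4) = 21]
q=1: r=1, s=-5, t=7   [151*(-5) + 108*(7) = 1]
q=21: r=0, s=108, t=-151   [151*(108) + 108*(-151) = 0]
GCD = 1 with t = 7, so 108*(7) ≡ 1 (mod 151)
Inverse = 7 mod 151 = 7
Check: 108 * 7 = 756 ≡ 1 (mod 151)

108^(-1) ≡ 7 (mod 151)


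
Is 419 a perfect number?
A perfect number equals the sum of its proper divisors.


Proper divisors of 419: 1
Sum = 1 = 1

No, 419 is not perfect (1 ≠ 419)


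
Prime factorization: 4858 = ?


4858 / 2 = 2429
2429 / 7 = 347
347 / 347 = 1
4858 = 2 × 7 × 347


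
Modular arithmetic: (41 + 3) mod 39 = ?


41 + 3 = 44
44 mod 39 = 5


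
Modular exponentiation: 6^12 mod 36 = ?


6^1 mod 36 = 6
6^2 mod 36 = 0
6^3 mod 36 = 0
6^4 mod 36 = 0
6^5 mod 36 = 0
6^6 mod 36 = 0
6^7 mod 36 = 0
6^8 mod 36 = 0
6^9 mod 36 = 0
6^10 mod 36 = 0
6^11 mod 36 = 0
6^12 mod 36 = 0


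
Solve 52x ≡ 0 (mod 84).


GCD(52, 84) = 4 divides 0
Divide: 13x ≡ 0 (mod 21)
x ≡ 0 (mod 21)


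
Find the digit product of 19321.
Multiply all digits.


1 × 9 × 3 × 2 × 1 = 54


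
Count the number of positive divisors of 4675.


4675 = 5^2 × 11^1 × 17^1
d(4675) = (2+1) × (1+1) × (1+1) = 12

12 divisors


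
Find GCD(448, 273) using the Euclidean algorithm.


448 = 1 * 273 + 175
273 = 1 * 175 + 98
175 = 1 * 98 + 77
98 = 1 * 77 + 21
77 = 3 * 21 + 14
21 = 1 * 14 + 7
14 = 2 * 7 + 0
GCD = 7


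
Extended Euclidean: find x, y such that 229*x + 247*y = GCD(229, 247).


Tabular extended Euclidean (each row: r = 229*s + 247*t):
r=229, s=1, t=0
r=247, s=0, t=1
q=0: r=229, s=1, t=0   [229*(1) + 247*(0) = 229]
q=1: r=18, s=-1, t=1   [229*(-1) + 247*(1) = 18]
q=12: r=13, s=13, t=-12   [229*(13) + 247*(-12) = 13]
q=1: r=5, s=-14, t=13   [229*(-14) + 247*(13) = 5]
q=2: r=3, s=41, t=-38   [229*(41) + 247*(-38) = 3]
q=1: r=2, s=-55, t=51   [229*(-55) + 247*(51) = 2]
q=1: r=1, s=96, t=-89   [229*(96) + 247*(-89) = 1]
q=2: r=0, s=-247, t=229   [229*(-247) + 247*(229) = 0]
GCD = 1; from the row with r=1: x=96, y=-89
Check: 229*(96) + 247*(-89) = 21984 - 21983 = 1

GCD = 1, x = 96, y = -89


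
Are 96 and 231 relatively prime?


Euclidean algorithm:
231 = 2 * 96 + 39
96 = 2 * 39 + 18
39 = 2 * 18 + 3
18 = 6 * 3 + 0
GCD(96, 231) = 3

No, not coprime (GCD = 3)


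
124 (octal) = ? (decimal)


124 (base 8) = 84 (decimal)
84 (decimal) = 84 (base 10)


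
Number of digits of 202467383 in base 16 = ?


202467383 in base 16 = C116837
Number of digits = 7

7 digits (base 16)


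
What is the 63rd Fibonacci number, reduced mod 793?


F(k) mod 793 for k=1..63:
1, 1, 2, 3, 5, 8, 13, 21, 34, 55, 89, 144, 233, 377, 610, 194, 11, 205, 216, 421, 637, 265, 109, 374, 483, 64, 547, 611, 365, 183, 548, 731, 486, 424, 117, 541, 658, 406, 271, 677, 155, 39, 194, 233, 427, 660, 294, 161, 455, 616, 278, 101, 379, 480, 66, 546, 612, 365, 184, 549, 733, 489, 429
F(63) mod 793 = 429


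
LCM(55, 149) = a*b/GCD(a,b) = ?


GCD(55, 149) = 1
LCM = 55*149/1 = 8195/1 = 8195

LCM = 8195


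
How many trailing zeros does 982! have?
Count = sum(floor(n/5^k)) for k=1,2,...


floor(982/5) = 196
floor(982/25) = 39
floor(982/125) = 7
floor(982/625) = 1
Total = 243

243 trailing zeros


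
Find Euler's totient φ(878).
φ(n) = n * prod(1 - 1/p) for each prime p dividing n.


878 = 2 × 439
Prime factors: 2, 439
φ(878) = 878 × (1-1/2) × (1-1/439)
= 878 × 1/2 × 438/439 = 438

φ(878) = 438


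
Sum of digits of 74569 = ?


7 + 4 + 5 + 6 + 9 = 31


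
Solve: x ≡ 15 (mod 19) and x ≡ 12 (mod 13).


M = 19*13 = 247
M1 = M/19 = 13, M2 = M/13 = 19
M1^(-1) mod 19 = 3, M2^(-1) mod 13 = 11
x = 15*13*3 + 12*19*11 = 3093
3093 mod 247 = 129
Check: 129 mod 19 = 15 ✓, 129 mod 13 = 12 ✓

x ≡ 129 (mod 247)


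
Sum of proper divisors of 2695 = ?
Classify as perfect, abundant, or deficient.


Proper divisors: 1, 5, 7, 11, 35, 49, 55, 77, 245, 385, 539
Sum = 1 + 5 + 7 + 11 + 35 + 49 + 55 + 77 + 245 + 385 + 539 = 1409
1409 < 2695 → deficient

s(2695) = 1409 (deficient)


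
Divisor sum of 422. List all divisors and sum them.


Divisors of 422: 1, 2, 211, 422
Sum = 1 + 2 + 211 + 422 = 636

σ(422) = 636


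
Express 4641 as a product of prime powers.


4641 / 3 = 1547
1547 / 7 = 221
221 / 13 = 17
17 / 17 = 1
4641 = 3 × 7 × 13 × 17


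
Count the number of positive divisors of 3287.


3287 = 19^1 × 173^1
d(3287) = (1+1) × (1+1) = 4

4 divisors


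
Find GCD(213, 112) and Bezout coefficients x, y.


Tabular extended Euclidean (each row: r = 213*s + 112*t):
r=213, s=1, t=0
r=112, s=0, t=1
q=1: r=101, s=1, t=-1   [213*(1) + 112*(-1) = 101]
q=1: r=11, s=-1, t=2   [213*(-1) + 112*(2) = 11]
q=9: r=2, s=10, t=-19   [213*(10) + 112*(-19) = 2]
q=5: r=1, s=-51, t=97   [213*(-51) + 112*(97) = 1]
q=2: r=0, s=112, t=-213   [213*(112) + 112*(-213) = 0]
GCD = 1; from the row with r=1: x=-51, y=97
Check: 213*(-51) + 112*(97) = -10863 + 10864 = 1

GCD = 1, x = -51, y = 97


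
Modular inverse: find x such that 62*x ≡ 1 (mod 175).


Use the extended Euclidean algorithm on (175, 62); each row r = 175*s + 62*t:
r=175, s=1, t=0
r=62, s=0, t=1
q=2: r=51, s=1, t=-2   [175*(1) + 62*(-2) = 51]
q=1: r=11, s=-1, t=3   [175*(-1) + 62*(3) = 11]
q=4: r=7, s=5, t=-14   [175*(5) + 62*(-14) = 7]
q=1: r=4, s=-6, t=17   [175*(-6) + 62*(17) = 4]
q=1: r=3, s=11, t=-31   [175*(11) + 62*(-31) = 3]
q=1: r=1, s=-17, t=48   [175*(-17) + 62*(48) = 1]
q=3: r=0, s=62, t=-175   [175*(62) + 62*(-175) = 0]
GCD = 1 with t = 48, so 62*(48) ≡ 1 (mod 175)
Inverse = 48 mod 175 = 48
Check: 62 * 48 = 2976 ≡ 1 (mod 175)

62^(-1) ≡ 48 (mod 175)


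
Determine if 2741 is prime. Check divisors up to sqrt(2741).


Check divisors up to sqrt(2741) = 52.3546
No divisors found.
2741 is prime.

Yes, 2741 is prime


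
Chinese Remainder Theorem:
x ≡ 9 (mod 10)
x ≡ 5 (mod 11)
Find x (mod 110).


M = 10*11 = 110
M1 = M/10 = 11, M2 = M/11 = 10
M1^(-1) mod 10 = 1, M2^(-1) mod 11 = 10
x = 9*11*1 + 5*10*10 = 599
599 mod 110 = 49
Check: 49 mod 10 = 9 ✓, 49 mod 11 = 5 ✓

x ≡ 49 (mod 110)


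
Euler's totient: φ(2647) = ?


2647 = 2647
Prime factors: 2647
φ(2647) = 2647 × (1-1/2647)
= 2647 × 2646/2647 = 2646

φ(2647) = 2646


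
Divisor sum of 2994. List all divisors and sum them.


Divisors of 2994: 1, 2, 3, 6, 499, 998, 1497, 2994
Sum = 1 + 2 + 3 + 6 + 499 + 998 + 1497 + 2994 = 6000

σ(2994) = 6000


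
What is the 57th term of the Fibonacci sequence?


Sequence: 1, 1, 2, 3, 5, 8, 13, 21, 34, 55, 89, 144, 233, 377, 610, 987, 1597, 2584, 4181, 6765, 10946, 17711, 28657, 46368, 75025, 121393, 196418, 317811, 514229, 832040, 1346269, 2178309, 3524578, 5702887, 9227465, 14930352, 24157817, 39088169, 63245986, 102334155, 165580141, 267914296, 433494437, 701408733, 1134903170, 1836311903, 2971215073, 4807526976, 7778742049, 12586269025, 20365011074, 32951280099, 53316291173, 86267571272, 139583862445, 225851433717, 365435296162
F(57) = 365435296162


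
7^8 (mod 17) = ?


7^1 mod 17 = 7
7^2 mod 17 = 15
7^3 mod 17 = 3
7^4 mod 17 = 4
7^5 mod 17 = 11
7^6 mod 17 = 9
7^7 mod 17 = 12
7^8 mod 17 = 16


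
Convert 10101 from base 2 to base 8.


10101 (base 2) = 21 (decimal)
21 (decimal) = 25 (base 8)


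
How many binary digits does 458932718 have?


458932718 in base 2 = 11011010110101100000111101110
Number of digits = 29

29 digits (base 2)


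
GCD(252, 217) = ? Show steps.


252 = 1 * 217 + 35
217 = 6 * 35 + 7
35 = 5 * 7 + 0
GCD = 7


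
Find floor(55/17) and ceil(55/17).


55/17 = 3.2353
floor = 3
ceil = 4

floor = 3, ceil = 4


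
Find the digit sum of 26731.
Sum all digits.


2 + 6 + 7 + 3 + 1 = 19


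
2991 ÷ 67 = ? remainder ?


2991 = 67 * 44 + 43
Check: 2948 + 43 = 2991

q = 44, r = 43


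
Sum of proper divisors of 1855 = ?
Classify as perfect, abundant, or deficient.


Proper divisors: 1, 5, 7, 35, 53, 265, 371
Sum = 1 + 5 + 7 + 35 + 53 + 265 + 371 = 737
737 < 1855 → deficient

s(1855) = 737 (deficient)


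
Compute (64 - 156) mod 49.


64 - 156 = -92
-92 mod 49 = 6


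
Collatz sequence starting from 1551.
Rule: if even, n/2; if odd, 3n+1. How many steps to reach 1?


1551 → 4654 → 2327 → 6982 → 3491 → 10474 → 5237 → 15712 → 7856 → 3928 → 1964 → 982 → 491 → 1474 → 737 → 2212 → 1106 → 553 → 1660 → 830 → 415 → 1246 → 623 → 1870 → 935 → 2806 → 1403 → 4210 → 2105 → 6316 → 3158 → 1579 → 4738 → 2369 → 7108 → 3554 → 1777 → 5332 → 2666 → 1333 → 4000 → 2000 → 1000 → 500 → 250 → 125 → 376 → 188 → 94 → 47 → 142 → 71 → 214 → 107 → 322 → 161 → 484 → 242 → 121 → 364 → 182 → 91 → 274 → 137 → 412 → 206 → 103 → 310 → 155 → 466 → 233 → 700 → 350 → 175 → 526 → 263 → 790 → 395 → 1186 → 593 → 1780 → 890 → 445 → 1336 → 668 → 334 → 167 → 502 → 251 → 754 → 377 → 1132 → 566 → 283 → 850 → 425 → 1276 → 638 → 319 → 958 → 479 → 1438 → 719 → 2158 → 1079 → 3238 → 1619 → 4858 → 2429 → 7288 → 3644 → 1822 → 911 → 2734 → 1367 → 4102 → 2051 → 6154 → 3077 → 9232 → 4616 → 2308 → 1154 → 577 → 1732 → 866 → 433 → 1300 → 650 → 325 → 976 → 488 → 244 → 122 → 61 → 184 → 92 → 46 → 23 → 70 → 35 → 106 → 53 → 160 → 80 → 40 → 20 → 10 → 5 → 16 → 8 → 4 → 2 → 1
Total steps = 153

153 steps


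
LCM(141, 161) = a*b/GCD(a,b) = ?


GCD(141, 161) = 1
LCM = 141*161/1 = 22701/1 = 22701

LCM = 22701


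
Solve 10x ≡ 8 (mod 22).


GCD(10, 22) = 2 divides 8
Divide: 5x ≡ 4 (mod 11)
x ≡ 3 (mod 11)


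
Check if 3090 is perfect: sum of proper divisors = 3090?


Proper divisors of 3090: 1, 2, 3, 5, 6, 10, 15, 30, 103, 206, 309, 515, 618, 1030, 1545
Sum = 1 + 2 + 3 + 5 + 6 + 10 + 15 + 30 + 103 + 206 + 309 + 515 + 618 + 1030 + 1545 = 4398

No, 3090 is not perfect (4398 ≠ 3090)


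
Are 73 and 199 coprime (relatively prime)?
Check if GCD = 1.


Euclidean algorithm:
199 = 2 * 73 + 53
73 = 1 * 53 + 20
53 = 2 * 20 + 13
20 = 1 * 13 + 7
13 = 1 * 7 + 6
7 = 1 * 6 + 1
6 = 6 * 1 + 0
GCD(73, 199) = 1

Yes, coprime (GCD = 1)


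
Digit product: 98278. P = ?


9 × 8 × 2 × 7 × 8 = 8064


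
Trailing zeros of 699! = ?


floor(699/5) = 139
floor(699/25) = 27
floor(699/125) = 5
floor(699/625) = 1
Total = 172

172 trailing zeros


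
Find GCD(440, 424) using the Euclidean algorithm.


440 = 1 * 424 + 16
424 = 26 * 16 + 8
16 = 2 * 8 + 0
GCD = 8


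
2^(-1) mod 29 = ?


Use the extended Euclidean algorithm on (29, 2); each row r = 29*s + 2*t:
r=29, s=1, t=0
r=2, s=0, t=1
q=14: r=1, s=1, t=-14   [29*(1) + 2*(-14) = 1]
q=2: r=0, s=-2, t=29   [29*(-2) + 2*(29) = 0]
GCD = 1 with t = -14, so 2*(-14) ≡ 1 (mod 29)
Inverse = -14 mod 29 = 15
Check: 2 * 15 = 30 ≡ 1 (mod 29)

2^(-1) ≡ 15 (mod 29)


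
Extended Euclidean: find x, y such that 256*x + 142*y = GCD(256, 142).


Tabular extended Euclidean (each row: r = 256*s + 142*t):
r=256, s=1, t=0
r=142, s=0, t=1
q=1: r=114, s=1, t=-1   [256*(1) + 142*(-1) = 114]
q=1: r=28, s=-1, t=2   [256*(-1) + 142*(2) = 28]
q=4: r=2, s=5, t=-9   [256*(5) + 142*(-9) = 2]
q=14: r=0, s=-71, t=128   [256*(-71) + 142*(128) = 0]
GCD = 2; from the row with r=2: x=5, y=-9
Check: 256*(5) + 142*(-9) = 1280 - 1278 = 2

GCD = 2, x = 5, y = -9


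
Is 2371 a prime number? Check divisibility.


Check divisors up to sqrt(2371) = 48.6929
No divisors found.
2371 is prime.

Yes, 2371 is prime


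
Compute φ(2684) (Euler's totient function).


2684 = 2^2 × 11 × 61
Prime factors: 2, 11, 61
φ(2684) = 2684 × (1-1/2) × (1-1/11) × (1-1/61)
= 2684 × 1/2 × 10/11 × 60/61 = 1200

φ(2684) = 1200


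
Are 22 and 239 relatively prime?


Euclidean algorithm:
239 = 10 * 22 + 19
22 = 1 * 19 + 3
19 = 6 * 3 + 1
3 = 3 * 1 + 0
GCD(22, 239) = 1

Yes, coprime (GCD = 1)


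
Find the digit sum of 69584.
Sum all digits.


6 + 9 + 5 + 8 + 4 = 32


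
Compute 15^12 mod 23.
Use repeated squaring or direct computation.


15^1 mod 23 = 15
15^2 mod 23 = 18
15^3 mod 23 = 17
15^4 mod 23 = 2
15^5 mod 23 = 7
15^6 mod 23 = 13
15^7 mod 23 = 11
15^8 mod 23 = 4
15^9 mod 23 = 14
15^10 mod 23 = 3
15^11 mod 23 = 22
15^12 mod 23 = 8


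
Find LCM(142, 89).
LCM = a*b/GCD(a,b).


GCD(142, 89) = 1
LCM = 142*89/1 = 12638/1 = 12638

LCM = 12638


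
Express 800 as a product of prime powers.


800 / 2 = 400
400 / 2 = 200
200 / 2 = 100
100 / 2 = 50
50 / 2 = 25
25 / 5 = 5
5 / 5 = 1
800 = 2^5 × 5^2


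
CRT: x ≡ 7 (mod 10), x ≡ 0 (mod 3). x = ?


M = 10*3 = 30
M1 = M/10 = 3, M2 = M/3 = 10
M1^(-1) mod 10 = 7, M2^(-1) mod 3 = 1
x = 7*3*7 + 0*10*1 = 147
147 mod 30 = 27
Check: 27 mod 10 = 7 ✓, 27 mod 3 = 0 ✓

x ≡ 27 (mod 30)


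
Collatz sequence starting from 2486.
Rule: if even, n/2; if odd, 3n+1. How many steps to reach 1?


2486 → 1243 → 3730 → 1865 → 5596 → 2798 → 1399 → 4198 → 2099 → 6298 → 3149 → 9448 → 4724 → 2362 → 1181 → 3544 → 1772 → 886 → 443 → 1330 → 665 → 1996 → 998 → 499 → 1498 → 749 → 2248 → 1124 → 562 → 281 → 844 → 422 → 211 → 634 → 317 → 952 → 476 → 238 → 119 → 358 → 179 → 538 → 269 → 808 → 404 → 202 → 101 → 304 → 152 → 76 → 38 → 19 → 58 → 29 → 88 → 44 → 22 → 11 → 34 → 17 → 52 → 26 → 13 → 40 → 20 → 10 → 5 → 16 → 8 → 4 → 2 → 1
Total steps = 71

71 steps


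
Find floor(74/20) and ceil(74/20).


74/20 = 3.7000
floor = 3
ceil = 4

floor = 3, ceil = 4


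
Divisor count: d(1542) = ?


1542 = 2^1 × 3^1 × 257^1
d(1542) = (1+1) × (1+1) × (1+1) = 8

8 divisors


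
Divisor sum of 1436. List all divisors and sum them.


Divisors of 1436: 1, 2, 4, 359, 718, 1436
Sum = 1 + 2 + 4 + 359 + 718 + 1436 = 2520

σ(1436) = 2520


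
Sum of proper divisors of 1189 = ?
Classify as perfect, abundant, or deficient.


Proper divisors: 1, 29, 41
Sum = 1 + 29 + 41 = 71
71 < 1189 → deficient

s(1189) = 71 (deficient)


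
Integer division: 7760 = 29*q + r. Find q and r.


7760 = 29 * 267 + 17
Check: 7743 + 17 = 7760

q = 267, r = 17


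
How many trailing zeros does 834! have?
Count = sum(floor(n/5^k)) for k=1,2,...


floor(834/5) = 166
floor(834/25) = 33
floor(834/125) = 6
floor(834/625) = 1
Total = 206

206 trailing zeros


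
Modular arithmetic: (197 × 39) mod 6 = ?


197 × 39 = 7683
7683 mod 6 = 3


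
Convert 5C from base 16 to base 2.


5C (base 16) = 92 (decimal)
92 (decimal) = 1011100 (base 2)


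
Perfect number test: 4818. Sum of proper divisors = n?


Proper divisors of 4818: 1, 2, 3, 6, 11, 22, 33, 66, 73, 146, 219, 438, 803, 1606, 2409
Sum = 1 + 2 + 3 + 6 + 11 + 22 + 33 + 66 + 73 + 146 + 219 + 438 + 803 + 1606 + 2409 = 5838

No, 4818 is not perfect (5838 ≠ 4818)


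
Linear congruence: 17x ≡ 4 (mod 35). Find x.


GCD(17, 35) = 1, unique solution
a^(-1) mod 35 = 33
x = 33 * 4 mod 35 = 27

x ≡ 27 (mod 35)


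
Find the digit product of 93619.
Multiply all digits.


9 × 3 × 6 × 1 × 9 = 1458


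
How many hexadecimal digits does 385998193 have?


385998193 in base 16 = 1701DD71
Number of digits = 8

8 digits (base 16)


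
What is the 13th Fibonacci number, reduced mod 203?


F(k) mod 203 for k=1..13:
1, 1, 2, 3, 5, 8, 13, 21, 34, 55, 89, 144, 30
F(13) mod 203 = 30


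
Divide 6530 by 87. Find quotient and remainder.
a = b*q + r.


6530 = 87 * 75 + 5
Check: 6525 + 5 = 6530

q = 75, r = 5


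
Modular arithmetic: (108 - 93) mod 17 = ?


108 - 93 = 15
15 mod 17 = 15


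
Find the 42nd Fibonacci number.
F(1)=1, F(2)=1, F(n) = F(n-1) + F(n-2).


Sequence: 1, 1, 2, 3, 5, 8, 13, 21, 34, 55, 89, 144, 233, 377, 610, 987, 1597, 2584, 4181, 6765, 10946, 17711, 28657, 46368, 75025, 121393, 196418, 317811, 514229, 832040, 1346269, 2178309, 3524578, 5702887, 9227465, 14930352, 24157817, 39088169, 63245986, 102334155, 165580141, 267914296
F(42) = 267914296


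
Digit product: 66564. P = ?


6 × 6 × 5 × 6 × 4 = 4320


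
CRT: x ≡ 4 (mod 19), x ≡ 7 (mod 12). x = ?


M = 19*12 = 228
M1 = M/19 = 12, M2 = M/12 = 19
M1^(-1) mod 19 = 8, M2^(-1) mod 12 = 7
x = 4*12*8 + 7*19*7 = 1315
1315 mod 228 = 175
Check: 175 mod 19 = 4 ✓, 175 mod 12 = 7 ✓

x ≡ 175 (mod 228)


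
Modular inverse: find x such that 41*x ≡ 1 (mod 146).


Use the extended Euclidean algorithm on (146, 41); each row r = 146*s + 41*t:
r=146, s=1, t=0
r=41, s=0, t=1
q=3: r=23, s=1, t=-3   [146*(1) + 41*(-3) = 23]
q=1: r=18, s=-1, t=4   [146*(-1) + 41*(4) = 18]
q=1: r=5, s=2, t=-7   [146*(2) + 41*(-7) = 5]
q=3: r=3, s=-7, t=25   [146*(-7) + 41*(25) = 3]
q=1: r=2, s=9, t=-32   [146*(9) + 41*(-32) = 2]
q=1: r=1, s=-16, t=57   [146*(-16) + 41*(57) = 1]
q=2: r=0, s=41, t=-146   [146*(41) + 41*(-146) = 0]
GCD = 1 with t = 57, so 41*(57) ≡ 1 (mod 146)
Inverse = 57 mod 146 = 57
Check: 41 * 57 = 2337 ≡ 1 (mod 146)

41^(-1) ≡ 57 (mod 146)


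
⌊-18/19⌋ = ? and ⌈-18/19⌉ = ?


-18/19 = -0.9474
floor = -1
ceil = 0

floor = -1, ceil = 0


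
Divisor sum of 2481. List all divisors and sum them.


Divisors of 2481: 1, 3, 827, 2481
Sum = 1 + 3 + 827 + 2481 = 3312

σ(2481) = 3312


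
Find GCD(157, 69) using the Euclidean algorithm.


157 = 2 * 69 + 19
69 = 3 * 19 + 12
19 = 1 * 12 + 7
12 = 1 * 7 + 5
7 = 1 * 5 + 2
5 = 2 * 2 + 1
2 = 2 * 1 + 0
GCD = 1


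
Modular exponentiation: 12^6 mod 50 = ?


12^1 mod 50 = 12
12^2 mod 50 = 44
12^3 mod 50 = 28
12^4 mod 50 = 36
12^5 mod 50 = 32
12^6 mod 50 = 34


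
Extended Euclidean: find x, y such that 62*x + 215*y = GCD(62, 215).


Tabular extended Euclidean (each row: r = 62*s + 215*t):
r=62, s=1, t=0
r=215, s=0, t=1
q=0: r=62, s=1, t=0   [62*(1) + 215*(0) = 62]
q=3: r=29, s=-3, t=1   [62*(-3) + 215*(1) = 29]
q=2: r=4, s=7, t=-2   [62*(7) + 215*(-2) = 4]
q=7: r=1, s=-52, t=15   [62*(-52) + 215*(15) = 1]
q=4: r=0, s=215, t=-62   [62*(215) + 215*(-62) = 0]
GCD = 1; from the row with r=1: x=-52, y=15
Check: 62*(-52) + 215*(15) = -3224 + 3225 = 1

GCD = 1, x = -52, y = 15


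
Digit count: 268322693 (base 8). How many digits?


268322693 in base 8 = 1777443605
Number of digits = 10

10 digits (base 8)


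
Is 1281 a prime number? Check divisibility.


1281 / 3 = 427 (exact division)
1281 is NOT prime.

No, 1281 is not prime


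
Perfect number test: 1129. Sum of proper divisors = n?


Proper divisors of 1129: 1
Sum = 1 = 1

No, 1129 is not perfect (1 ≠ 1129)


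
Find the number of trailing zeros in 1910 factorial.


floor(1910/5) = 382
floor(1910/25) = 76
floor(1910/125) = 15
floor(1910/625) = 3
Total = 476

476 trailing zeros


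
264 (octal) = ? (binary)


264 (base 8) = 180 (decimal)
180 (decimal) = 10110100 (base 2)


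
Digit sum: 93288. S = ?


9 + 3 + 2 + 8 + 8 = 30


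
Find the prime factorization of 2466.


2466 / 2 = 1233
1233 / 3 = 411
411 / 3 = 137
137 / 137 = 1
2466 = 2 × 3^2 × 137


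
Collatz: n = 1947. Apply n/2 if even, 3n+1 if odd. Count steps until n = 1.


1947 → 5842 → 2921 → 8764 → 4382 → 2191 → 6574 → 3287 → 9862 → 4931 → 14794 → 7397 → 22192 → 11096 → 5548 → 2774 → 1387 → 4162 → 2081 → 6244 → 3122 → 1561 → 4684 → 2342 → 1171 → 3514 → 1757 → 5272 → 2636 → 1318 → 659 → 1978 → 989 → 2968 → 1484 → 742 → 371 → 1114 → 557 → 1672 → 836 → 418 → 209 → 628 → 314 → 157 → 472 → 236 → 118 → 59 → 178 → 89 → 268 → 134 → 67 → 202 → 101 → 304 → 152 → 76 → 38 → 19 → 58 → 29 → 88 → 44 → 22 → 11 → 34 → 17 → 52 → 26 → 13 → 40 → 20 → 10 → 5 → 16 → 8 → 4 → 2 → 1
Total steps = 81

81 steps


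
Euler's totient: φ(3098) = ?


3098 = 2 × 1549
Prime factors: 2, 1549
φ(3098) = 3098 × (1-1/2) × (1-1/1549)
= 3098 × 1/2 × 1548/1549 = 1548

φ(3098) = 1548


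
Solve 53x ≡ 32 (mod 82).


GCD(53, 82) = 1, unique solution
a^(-1) mod 82 = 65
x = 65 * 32 mod 82 = 30

x ≡ 30 (mod 82)


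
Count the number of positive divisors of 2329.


2329 = 17^1 × 137^1
d(2329) = (1+1) × (1+1) = 4

4 divisors


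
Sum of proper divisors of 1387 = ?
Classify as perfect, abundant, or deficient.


Proper divisors: 1, 19, 73
Sum = 1 + 19 + 73 = 93
93 < 1387 → deficient

s(1387) = 93 (deficient)


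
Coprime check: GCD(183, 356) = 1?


Euclidean algorithm:
356 = 1 * 183 + 173
183 = 1 * 173 + 10
173 = 17 * 10 + 3
10 = 3 * 3 + 1
3 = 3 * 1 + 0
GCD(183, 356) = 1

Yes, coprime (GCD = 1)


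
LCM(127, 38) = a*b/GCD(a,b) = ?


GCD(127, 38) = 1
LCM = 127*38/1 = 4826/1 = 4826

LCM = 4826


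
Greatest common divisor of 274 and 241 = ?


274 = 1 * 241 + 33
241 = 7 * 33 + 10
33 = 3 * 10 + 3
10 = 3 * 3 + 1
3 = 3 * 1 + 0
GCD = 1


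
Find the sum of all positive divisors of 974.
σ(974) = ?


Divisors of 974: 1, 2, 487, 974
Sum = 1 + 2 + 487 + 974 = 1464

σ(974) = 1464


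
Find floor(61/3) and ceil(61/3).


61/3 = 20.3333
floor = 20
ceil = 21

floor = 20, ceil = 21


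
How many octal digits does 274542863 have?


274542863 in base 8 = 2027230417
Number of digits = 10

10 digits (base 8)


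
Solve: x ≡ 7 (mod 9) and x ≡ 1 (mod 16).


M = 9*16 = 144
M1 = M/9 = 16, M2 = M/16 = 9
M1^(-1) mod 9 = 4, M2^(-1) mod 16 = 9
x = 7*16*4 + 1*9*9 = 529
529 mod 144 = 97
Check: 97 mod 9 = 7 ✓, 97 mod 16 = 1 ✓

x ≡ 97 (mod 144)


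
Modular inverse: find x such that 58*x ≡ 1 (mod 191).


Use the extended Euclidean algorithm on (191, 58); each row r = 191*s + 58*t:
r=191, s=1, t=0
r=58, s=0, t=1
q=3: r=17, s=1, t=-3   [191*(1) + 58*(-3) = 17]
q=3: r=7, s=-3, t=10   [191*(-3) + 58*(10) = 7]
q=2: r=3, s=7, t=-23   [191*(7) + 58*(-23) = 3]
q=2: r=1, s=-17, t=56   [191*(-17) + 58*(56) = 1]
q=3: r=0, s=58, t=-191   [191*(58) + 58*(-191) = 0]
GCD = 1 with t = 56, so 58*(56) ≡ 1 (mod 191)
Inverse = 56 mod 191 = 56
Check: 58 * 56 = 3248 ≡ 1 (mod 191)

58^(-1) ≡ 56 (mod 191)


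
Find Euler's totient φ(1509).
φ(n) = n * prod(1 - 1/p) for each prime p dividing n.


1509 = 3 × 503
Prime factors: 3, 503
φ(1509) = 1509 × (1-1/3) × (1-1/503)
= 1509 × 2/3 × 502/503 = 1004

φ(1509) = 1004


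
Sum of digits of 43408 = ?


4 + 3 + 4 + 0 + 8 = 19


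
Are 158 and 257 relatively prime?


Euclidean algorithm:
257 = 1 * 158 + 99
158 = 1 * 99 + 59
99 = 1 * 59 + 40
59 = 1 * 40 + 19
40 = 2 * 19 + 2
19 = 9 * 2 + 1
2 = 2 * 1 + 0
GCD(158, 257) = 1

Yes, coprime (GCD = 1)


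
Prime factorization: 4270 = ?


4270 / 2 = 2135
2135 / 5 = 427
427 / 7 = 61
61 / 61 = 1
4270 = 2 × 5 × 7 × 61


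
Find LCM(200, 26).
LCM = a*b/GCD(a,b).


GCD(200, 26) = 2
LCM = 200*26/2 = 5200/2 = 2600

LCM = 2600


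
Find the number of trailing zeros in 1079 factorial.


floor(1079/5) = 215
floor(1079/25) = 43
floor(1079/125) = 8
floor(1079/625) = 1
Total = 267

267 trailing zeros
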